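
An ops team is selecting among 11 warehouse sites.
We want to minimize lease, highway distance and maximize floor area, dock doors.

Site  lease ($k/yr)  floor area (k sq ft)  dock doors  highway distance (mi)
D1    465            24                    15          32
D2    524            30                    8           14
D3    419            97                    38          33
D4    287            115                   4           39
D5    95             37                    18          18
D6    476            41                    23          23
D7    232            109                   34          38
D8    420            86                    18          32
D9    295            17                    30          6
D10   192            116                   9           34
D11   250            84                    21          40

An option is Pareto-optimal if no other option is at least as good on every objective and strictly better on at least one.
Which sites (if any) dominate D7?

D1: worse on lease (465 vs 232).
D2: worse on lease (524 vs 232).
D3: worse on lease (419 vs 232).
D4: worse on lease (287 vs 232).
D5: worse on floor area (37 vs 109).
D6: worse on lease (476 vs 232).
D8: worse on lease (420 vs 232).
D9: worse on lease (295 vs 232).
D10: worse on dock doors (9 vs 34).
D11: worse on lease (250 vs 232).
No option dominates D7.

none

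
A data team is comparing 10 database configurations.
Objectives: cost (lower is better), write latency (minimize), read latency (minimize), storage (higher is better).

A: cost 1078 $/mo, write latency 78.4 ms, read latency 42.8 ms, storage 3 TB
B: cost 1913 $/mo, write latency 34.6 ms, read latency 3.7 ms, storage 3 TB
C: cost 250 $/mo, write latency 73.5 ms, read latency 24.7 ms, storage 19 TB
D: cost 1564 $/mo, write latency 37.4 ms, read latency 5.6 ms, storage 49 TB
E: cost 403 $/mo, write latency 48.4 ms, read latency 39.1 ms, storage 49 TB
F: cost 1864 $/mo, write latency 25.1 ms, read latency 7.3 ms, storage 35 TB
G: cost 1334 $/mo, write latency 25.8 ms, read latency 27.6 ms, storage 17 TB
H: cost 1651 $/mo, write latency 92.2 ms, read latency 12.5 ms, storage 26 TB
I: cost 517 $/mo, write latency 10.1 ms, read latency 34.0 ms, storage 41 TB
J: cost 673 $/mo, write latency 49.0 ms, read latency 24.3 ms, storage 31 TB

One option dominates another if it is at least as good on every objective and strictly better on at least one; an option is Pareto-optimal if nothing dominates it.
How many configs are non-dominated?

8

A: dominated by C (cost 250≤1078, write latency 73.5≤78.4, read latency 24.7≤42.8, storage 19≥3).
B: not dominated (best read latency).
C: not dominated (best cost).
D: not dominated.
E: not dominated.
F: not dominated.
G: not dominated.
H: dominated by D (cost 1564≤1651, write latency 37.4≤92.2, read latency 5.6≤12.5, storage 49≥26).
I: not dominated (best write latency).
J: not dominated.
Pareto-optimal: B, C, D, E, F, G, I, J → 8.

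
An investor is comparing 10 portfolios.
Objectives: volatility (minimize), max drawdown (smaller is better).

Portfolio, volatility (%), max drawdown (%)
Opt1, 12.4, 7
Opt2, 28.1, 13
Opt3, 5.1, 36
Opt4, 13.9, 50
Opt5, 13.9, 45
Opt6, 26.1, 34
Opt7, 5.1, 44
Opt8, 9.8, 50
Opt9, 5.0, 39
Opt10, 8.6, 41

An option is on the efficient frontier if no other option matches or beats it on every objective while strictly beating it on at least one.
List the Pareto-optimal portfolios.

Opt1: not dominated (best max drawdown).
Opt2: dominated by Opt1 (volatility 12.4≤28.1, max drawdown 7≤13).
Opt3: not dominated.
Opt4: dominated by Opt1 (volatility 12.4≤13.9, max drawdown 7≤50).
Opt5: dominated by Opt1 (volatility 12.4≤13.9, max drawdown 7≤45).
Opt6: dominated by Opt1 (volatility 12.4≤26.1, max drawdown 7≤34).
Opt7: dominated by Opt3 (volatility 5.1≤5.1, max drawdown 36≤44).
Opt8: dominated by Opt3 (volatility 5.1≤9.8, max drawdown 36≤50).
Opt9: not dominated (best volatility).
Opt10: dominated by Opt3 (volatility 5.1≤8.6, max drawdown 36≤41).

Opt1, Opt3, Opt9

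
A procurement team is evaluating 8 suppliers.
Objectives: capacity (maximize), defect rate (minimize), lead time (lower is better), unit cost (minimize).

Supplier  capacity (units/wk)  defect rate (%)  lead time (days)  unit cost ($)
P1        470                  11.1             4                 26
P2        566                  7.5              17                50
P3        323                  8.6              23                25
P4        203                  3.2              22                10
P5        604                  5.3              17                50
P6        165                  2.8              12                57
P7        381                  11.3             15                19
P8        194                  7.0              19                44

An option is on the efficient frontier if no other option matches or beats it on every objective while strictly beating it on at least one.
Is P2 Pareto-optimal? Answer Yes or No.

P5 vs P2: capacity 604≥566, defect rate 5.3≤7.5, lead time 17≤17, unit cost 50≤50 — P5 is at least as good on every objective and strictly better on at least one, so P5 dominates P2.

No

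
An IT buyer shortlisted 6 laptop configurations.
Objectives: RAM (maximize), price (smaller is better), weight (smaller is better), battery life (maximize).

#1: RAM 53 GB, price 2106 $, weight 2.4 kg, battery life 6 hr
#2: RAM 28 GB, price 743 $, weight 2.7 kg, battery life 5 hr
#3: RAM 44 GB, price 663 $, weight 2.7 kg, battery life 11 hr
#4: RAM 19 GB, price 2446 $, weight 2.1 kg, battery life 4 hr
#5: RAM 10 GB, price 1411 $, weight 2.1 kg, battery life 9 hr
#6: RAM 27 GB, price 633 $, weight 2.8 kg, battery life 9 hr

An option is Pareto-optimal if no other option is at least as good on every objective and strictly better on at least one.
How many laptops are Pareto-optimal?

#1: not dominated (best RAM).
#2: dominated by #3 (RAM 44≥28, price 663≤743, weight 2.7≤2.7, battery life 11≥5).
#3: not dominated (best battery life).
#4: not dominated.
#5: not dominated.
#6: not dominated (best price).
Pareto-optimal: #1, #3, #4, #5, #6 → 5.

5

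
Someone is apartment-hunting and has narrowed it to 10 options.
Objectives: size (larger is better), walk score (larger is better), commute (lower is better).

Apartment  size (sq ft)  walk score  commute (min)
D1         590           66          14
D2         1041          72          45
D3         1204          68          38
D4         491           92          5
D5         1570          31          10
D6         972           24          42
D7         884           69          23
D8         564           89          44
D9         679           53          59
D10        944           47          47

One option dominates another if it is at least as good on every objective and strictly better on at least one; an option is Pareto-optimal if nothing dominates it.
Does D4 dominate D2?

D4 vs D2: D4 is worse on size (491 vs 1041), so it does not dominate D2.

No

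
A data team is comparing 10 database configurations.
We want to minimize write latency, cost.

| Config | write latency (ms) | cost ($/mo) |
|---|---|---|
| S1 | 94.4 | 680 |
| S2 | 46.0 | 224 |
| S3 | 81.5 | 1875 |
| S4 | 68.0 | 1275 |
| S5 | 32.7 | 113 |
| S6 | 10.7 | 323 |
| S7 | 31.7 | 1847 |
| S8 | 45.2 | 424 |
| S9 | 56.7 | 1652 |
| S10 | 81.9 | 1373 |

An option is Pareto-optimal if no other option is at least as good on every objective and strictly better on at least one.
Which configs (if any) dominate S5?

none

S1: worse on write latency (94.4 vs 32.7).
S2: worse on write latency (46.0 vs 32.7).
S3: worse on write latency (81.5 vs 32.7).
S4: worse on write latency (68.0 vs 32.7).
S6: worse on cost (323 vs 113).
S7: worse on cost (1847 vs 113).
S8: worse on write latency (45.2 vs 32.7).
S9: worse on write latency (56.7 vs 32.7).
S10: worse on write latency (81.9 vs 32.7).
No option dominates S5.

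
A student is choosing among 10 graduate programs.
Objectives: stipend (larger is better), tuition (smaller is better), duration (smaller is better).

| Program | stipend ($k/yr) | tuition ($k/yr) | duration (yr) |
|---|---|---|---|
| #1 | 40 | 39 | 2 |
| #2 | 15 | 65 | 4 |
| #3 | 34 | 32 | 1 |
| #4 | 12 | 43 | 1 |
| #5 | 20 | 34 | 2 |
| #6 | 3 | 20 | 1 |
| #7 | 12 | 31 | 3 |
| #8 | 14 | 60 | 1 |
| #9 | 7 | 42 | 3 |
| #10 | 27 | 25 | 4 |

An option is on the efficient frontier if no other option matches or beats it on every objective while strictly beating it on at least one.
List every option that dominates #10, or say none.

#1: worse on tuition (39 vs 25).
#2: worse on stipend (15 vs 27).
#3: worse on tuition (32 vs 25).
#4: worse on stipend (12 vs 27).
#5: worse on stipend (20 vs 27).
#6: worse on stipend (3 vs 27).
#7: worse on stipend (12 vs 27).
#8: worse on stipend (14 vs 27).
#9: worse on stipend (7 vs 27).
No option dominates #10.

none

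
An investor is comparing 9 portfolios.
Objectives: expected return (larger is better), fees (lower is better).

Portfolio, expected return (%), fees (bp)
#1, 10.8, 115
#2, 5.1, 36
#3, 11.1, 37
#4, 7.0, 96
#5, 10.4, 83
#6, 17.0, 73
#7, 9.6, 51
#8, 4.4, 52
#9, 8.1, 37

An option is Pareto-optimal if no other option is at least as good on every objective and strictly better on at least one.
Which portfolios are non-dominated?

#1: dominated by #3 (expected return 11.1≥10.8, fees 37≤115).
#2: not dominated (best fees).
#3: not dominated.
#4: dominated by #3 (expected return 11.1≥7.0, fees 37≤96).
#5: dominated by #3 (expected return 11.1≥10.4, fees 37≤83).
#6: not dominated (best expected return).
#7: dominated by #3 (expected return 11.1≥9.6, fees 37≤51).
#8: dominated by #2 (expected return 5.1≥4.4, fees 36≤52).
#9: dominated by #3 (expected return 11.1≥8.1, fees 37≤37).

#2, #3, #6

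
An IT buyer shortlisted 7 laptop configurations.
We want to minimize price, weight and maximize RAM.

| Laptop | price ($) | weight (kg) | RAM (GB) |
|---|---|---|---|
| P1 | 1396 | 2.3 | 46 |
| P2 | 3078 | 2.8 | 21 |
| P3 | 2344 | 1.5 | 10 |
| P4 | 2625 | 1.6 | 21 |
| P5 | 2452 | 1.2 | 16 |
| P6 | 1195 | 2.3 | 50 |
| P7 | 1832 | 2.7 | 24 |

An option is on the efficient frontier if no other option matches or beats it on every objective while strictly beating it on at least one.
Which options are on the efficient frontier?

P1: dominated by P6 (price 1195≤1396, weight 2.3≤2.3, RAM 50≥46).
P2: dominated by P1 (price 1396≤3078, weight 2.3≤2.8, RAM 46≥21).
P3: not dominated.
P4: not dominated.
P5: not dominated (best weight).
P6: not dominated (best price).
P7: dominated by P1 (price 1396≤1832, weight 2.3≤2.7, RAM 46≥24).

P3, P4, P5, P6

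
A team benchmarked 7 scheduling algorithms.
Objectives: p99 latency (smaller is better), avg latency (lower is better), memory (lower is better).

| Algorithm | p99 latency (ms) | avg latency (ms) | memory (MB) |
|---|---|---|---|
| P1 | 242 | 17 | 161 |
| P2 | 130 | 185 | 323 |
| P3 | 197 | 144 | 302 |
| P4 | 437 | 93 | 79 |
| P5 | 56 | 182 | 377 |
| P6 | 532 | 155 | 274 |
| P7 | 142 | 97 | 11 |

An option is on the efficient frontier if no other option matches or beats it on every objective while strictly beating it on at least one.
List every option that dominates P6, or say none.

P1, P4, P7

P1: p99 latency 242≤532, avg latency 17≤155, memory 161≤274 — dominates P6.
P4: p99 latency 437≤532, avg latency 93≤155, memory 79≤274 — dominates P6.
P7: p99 latency 142≤532, avg latency 97≤155, memory 11≤274 — dominates P6.
Others (P2, P3, P5) are each worse than P6 on at least one objective.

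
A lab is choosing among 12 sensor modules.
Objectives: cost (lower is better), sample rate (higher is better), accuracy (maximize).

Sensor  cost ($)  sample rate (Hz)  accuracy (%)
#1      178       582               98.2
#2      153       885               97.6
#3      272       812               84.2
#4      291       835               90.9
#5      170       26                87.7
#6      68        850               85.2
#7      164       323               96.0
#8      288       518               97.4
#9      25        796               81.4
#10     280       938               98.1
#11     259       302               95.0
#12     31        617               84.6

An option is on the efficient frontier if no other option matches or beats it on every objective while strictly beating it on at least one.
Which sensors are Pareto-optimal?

#1: not dominated (best accuracy).
#2: not dominated.
#3: dominated by #2 (cost 153≤272, sample rate 885≥812, accuracy 97.6≥84.2).
#4: dominated by #2 (cost 153≤291, sample rate 885≥835, accuracy 97.6≥90.9).
#5: dominated by #2 (cost 153≤170, sample rate 885≥26, accuracy 97.6≥87.7).
#6: not dominated.
#7: dominated by #2 (cost 153≤164, sample rate 885≥323, accuracy 97.6≥96.0).
#8: dominated by #1 (cost 178≤288, sample rate 582≥518, accuracy 98.2≥97.4).
#9: not dominated (best cost).
#10: not dominated (best sample rate).
#11: dominated by #1 (cost 178≤259, sample rate 582≥302, accuracy 98.2≥95.0).
#12: not dominated.

#1, #2, #6, #9, #10, #12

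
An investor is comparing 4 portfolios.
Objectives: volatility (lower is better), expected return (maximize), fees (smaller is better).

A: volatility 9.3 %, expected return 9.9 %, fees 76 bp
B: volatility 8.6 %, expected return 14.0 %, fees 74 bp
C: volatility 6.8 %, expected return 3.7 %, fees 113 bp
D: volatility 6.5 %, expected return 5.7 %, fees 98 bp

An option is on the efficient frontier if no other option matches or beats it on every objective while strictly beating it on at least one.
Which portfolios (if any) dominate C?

D

D: volatility 6.5≤6.8, expected return 5.7≥3.7, fees 98≤113 — dominates C.
Others (A, B) are each worse than C on at least one objective.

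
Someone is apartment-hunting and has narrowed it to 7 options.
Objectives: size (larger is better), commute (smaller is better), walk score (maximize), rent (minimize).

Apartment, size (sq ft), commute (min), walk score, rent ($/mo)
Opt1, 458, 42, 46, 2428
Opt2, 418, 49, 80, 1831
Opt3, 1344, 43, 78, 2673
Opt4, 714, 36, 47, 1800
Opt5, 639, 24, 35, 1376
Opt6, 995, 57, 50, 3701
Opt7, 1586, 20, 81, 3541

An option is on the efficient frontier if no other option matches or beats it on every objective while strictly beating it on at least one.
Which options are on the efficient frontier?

Opt2, Opt3, Opt4, Opt5, Opt7

Opt1: dominated by Opt4 (size 714≥458, commute 36≤42, walk score 47≥46, rent 1800≤2428).
Opt2: not dominated.
Opt3: not dominated.
Opt4: not dominated.
Opt5: not dominated (best rent).
Opt6: dominated by Opt3 (size 1344≥995, commute 43≤57, walk score 78≥50, rent 2673≤3701).
Opt7: not dominated (best size).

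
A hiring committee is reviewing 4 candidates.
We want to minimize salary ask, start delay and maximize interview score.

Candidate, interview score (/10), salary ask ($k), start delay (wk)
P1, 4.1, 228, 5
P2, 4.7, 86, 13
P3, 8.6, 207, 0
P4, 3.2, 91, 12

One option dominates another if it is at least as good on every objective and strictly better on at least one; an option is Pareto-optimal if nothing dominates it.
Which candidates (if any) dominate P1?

P3: interview score 8.6≥4.1, salary ask 207≤228, start delay 0≤5 — dominates P1.
Others (P2, P4) are each worse than P1 on at least one objective.

P3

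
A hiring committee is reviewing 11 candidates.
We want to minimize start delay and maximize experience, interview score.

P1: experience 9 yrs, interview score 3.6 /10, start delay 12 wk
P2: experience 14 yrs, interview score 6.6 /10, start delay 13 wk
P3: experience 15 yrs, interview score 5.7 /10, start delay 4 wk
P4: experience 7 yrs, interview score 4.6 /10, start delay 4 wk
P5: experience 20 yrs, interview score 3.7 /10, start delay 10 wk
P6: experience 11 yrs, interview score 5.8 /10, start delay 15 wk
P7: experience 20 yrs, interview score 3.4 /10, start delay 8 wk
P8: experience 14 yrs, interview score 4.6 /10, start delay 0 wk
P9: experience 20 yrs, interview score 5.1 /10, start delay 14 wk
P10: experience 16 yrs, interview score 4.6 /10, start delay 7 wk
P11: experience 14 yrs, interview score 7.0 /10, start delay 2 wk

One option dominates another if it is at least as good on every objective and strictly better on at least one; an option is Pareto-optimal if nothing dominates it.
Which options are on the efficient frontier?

P1: dominated by P3 (experience 15≥9, interview score 5.7≥3.6, start delay 4≤12).
P2: dominated by P11 (experience 14≥14, interview score 7.0≥6.6, start delay 2≤13).
P3: not dominated.
P4: dominated by P3 (experience 15≥7, interview score 5.7≥4.6, start delay 4≤4).
P5: not dominated.
P6: dominated by P2 (experience 14≥11, interview score 6.6≥5.8, start delay 13≤15).
P7: not dominated.
P8: not dominated (best start delay).
P9: not dominated.
P10: not dominated.
P11: not dominated (best interview score).

P3, P5, P7, P8, P9, P10, P11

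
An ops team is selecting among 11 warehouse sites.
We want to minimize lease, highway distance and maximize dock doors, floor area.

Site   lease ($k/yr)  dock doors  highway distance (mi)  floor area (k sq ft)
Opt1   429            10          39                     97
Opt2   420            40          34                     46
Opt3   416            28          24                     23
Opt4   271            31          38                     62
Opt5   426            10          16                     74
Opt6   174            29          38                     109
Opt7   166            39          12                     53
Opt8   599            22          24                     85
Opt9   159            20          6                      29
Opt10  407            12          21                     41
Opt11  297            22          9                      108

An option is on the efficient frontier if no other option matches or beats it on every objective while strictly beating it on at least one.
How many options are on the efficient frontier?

6

Opt1: dominated by Opt6 (lease 174≤429, dock doors 29≥10, highway distance 38≤39, floor area 109≥97).
Opt2: not dominated (best dock doors).
Opt3: dominated by Opt7 (lease 166≤416, dock doors 39≥28, highway distance 12≤24, floor area 53≥23).
Opt4: not dominated.
Opt5: dominated by Opt11 (lease 297≤426, dock doors 22≥10, highway distance 9≤16, floor area 108≥74).
Opt6: not dominated (best floor area).
Opt7: not dominated.
Opt8: dominated by Opt11 (lease 297≤599, dock doors 22≥22, highway distance 9≤24, floor area 108≥85).
Opt9: not dominated (best lease).
Opt10: dominated by Opt7 (lease 166≤407, dock doors 39≥12, highway distance 12≤21, floor area 53≥41).
Opt11: not dominated.
Pareto-optimal: Opt2, Opt4, Opt6, Opt7, Opt9, Opt11 → 6.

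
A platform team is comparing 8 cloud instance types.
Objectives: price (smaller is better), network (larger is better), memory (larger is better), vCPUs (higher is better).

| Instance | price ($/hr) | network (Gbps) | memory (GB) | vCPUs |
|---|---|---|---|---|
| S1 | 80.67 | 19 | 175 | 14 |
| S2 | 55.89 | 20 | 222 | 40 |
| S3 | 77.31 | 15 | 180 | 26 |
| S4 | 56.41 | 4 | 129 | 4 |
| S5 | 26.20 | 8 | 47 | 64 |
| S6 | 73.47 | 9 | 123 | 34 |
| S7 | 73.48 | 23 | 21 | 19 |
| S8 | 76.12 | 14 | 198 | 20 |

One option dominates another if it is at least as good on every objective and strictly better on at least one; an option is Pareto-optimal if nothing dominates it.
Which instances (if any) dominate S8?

S2

S2: price 55.89≤76.12, network 20≥14, memory 222≥198, vCPUs 40≥20 — dominates S8.
Others (S1, S3, S4, S5, S6, S7) are each worse than S8 on at least one objective.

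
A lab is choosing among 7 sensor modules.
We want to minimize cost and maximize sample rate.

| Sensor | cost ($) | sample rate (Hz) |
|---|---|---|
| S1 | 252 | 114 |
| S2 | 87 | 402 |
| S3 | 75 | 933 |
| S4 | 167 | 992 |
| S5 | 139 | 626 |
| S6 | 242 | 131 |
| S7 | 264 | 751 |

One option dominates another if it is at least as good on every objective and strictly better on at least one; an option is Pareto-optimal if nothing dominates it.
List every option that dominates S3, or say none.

S1: worse on cost (252 vs 75).
S2: worse on cost (87 vs 75).
S4: worse on cost (167 vs 75).
S5: worse on cost (139 vs 75).
S6: worse on cost (242 vs 75).
S7: worse on cost (264 vs 75).
No option dominates S3.

none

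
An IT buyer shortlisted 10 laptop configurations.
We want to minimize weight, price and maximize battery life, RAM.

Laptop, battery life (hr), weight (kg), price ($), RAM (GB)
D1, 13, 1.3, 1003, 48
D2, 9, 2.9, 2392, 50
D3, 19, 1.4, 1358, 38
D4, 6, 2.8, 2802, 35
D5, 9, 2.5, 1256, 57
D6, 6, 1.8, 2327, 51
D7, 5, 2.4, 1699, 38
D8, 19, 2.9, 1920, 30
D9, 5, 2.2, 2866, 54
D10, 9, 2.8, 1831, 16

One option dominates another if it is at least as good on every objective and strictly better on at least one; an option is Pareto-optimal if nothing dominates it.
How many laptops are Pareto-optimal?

5

D1: not dominated (best weight).
D2: dominated by D5 (battery life 9≥9, weight 2.5≤2.9, price 1256≤2392, RAM 57≥50).
D3: not dominated.
D4: dominated by D1 (battery life 13≥6, weight 1.3≤2.8, price 1003≤2802, RAM 48≥35).
D5: not dominated (best RAM).
D6: not dominated.
D7: dominated by D1 (battery life 13≥5, weight 1.3≤2.4, price 1003≤1699, RAM 48≥38).
D8: dominated by D3 (battery life 19≥19, weight 1.4≤2.9, price 1358≤1920, RAM 38≥30).
D9: not dominated.
D10: dominated by D1 (battery life 13≥9, weight 1.3≤2.8, price 1003≤1831, RAM 48≥16).
Pareto-optimal: D1, D3, D5, D6, D9 → 5.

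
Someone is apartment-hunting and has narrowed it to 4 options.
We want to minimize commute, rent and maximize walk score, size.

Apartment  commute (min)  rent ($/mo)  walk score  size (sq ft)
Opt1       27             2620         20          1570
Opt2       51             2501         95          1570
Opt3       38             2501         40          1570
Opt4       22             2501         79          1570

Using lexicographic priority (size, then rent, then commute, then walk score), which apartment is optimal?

First maximize size: best is 1570, kept {Opt1, Opt2, Opt3, Opt4}.
Then minimize rent: best is 2501, kept {Opt2, Opt3, Opt4}.
Then minimize commute: best is 22, kept {Opt4}.

Opt4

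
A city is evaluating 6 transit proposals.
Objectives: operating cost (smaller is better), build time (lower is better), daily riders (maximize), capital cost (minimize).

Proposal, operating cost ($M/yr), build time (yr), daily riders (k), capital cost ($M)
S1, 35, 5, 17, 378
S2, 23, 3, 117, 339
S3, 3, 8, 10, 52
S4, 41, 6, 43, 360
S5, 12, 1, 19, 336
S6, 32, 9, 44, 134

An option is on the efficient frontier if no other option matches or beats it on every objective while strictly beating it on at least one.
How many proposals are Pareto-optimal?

S1: dominated by S2 (operating cost 23≤35, build time 3≤5, daily riders 117≥17, capital cost 339≤378).
S2: not dominated (best daily riders).
S3: not dominated (best operating cost).
S4: dominated by S2 (operating cost 23≤41, build time 3≤6, daily riders 117≥43, capital cost 339≤360).
S5: not dominated (best build time).
S6: not dominated.
Pareto-optimal: S2, S3, S5, S6 → 4.

4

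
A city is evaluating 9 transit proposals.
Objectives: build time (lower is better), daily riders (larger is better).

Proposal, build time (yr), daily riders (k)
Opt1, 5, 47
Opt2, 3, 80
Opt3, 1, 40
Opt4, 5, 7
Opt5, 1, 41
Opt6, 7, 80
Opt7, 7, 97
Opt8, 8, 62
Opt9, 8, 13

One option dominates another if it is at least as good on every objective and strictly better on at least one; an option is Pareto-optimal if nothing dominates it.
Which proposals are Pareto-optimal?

Opt1: dominated by Opt2 (build time 3≤5, daily riders 80≥47).
Opt2: not dominated.
Opt3: dominated by Opt5 (build time 1≤1, daily riders 41≥40).
Opt4: dominated by Opt1 (build time 5≤5, daily riders 47≥7).
Opt5: not dominated.
Opt6: dominated by Opt2 (build time 3≤7, daily riders 80≥80).
Opt7: not dominated (best daily riders).
Opt8: dominated by Opt2 (build time 3≤8, daily riders 80≥62).
Opt9: dominated by Opt1 (build time 5≤8, daily riders 47≥13).

Opt2, Opt5, Opt7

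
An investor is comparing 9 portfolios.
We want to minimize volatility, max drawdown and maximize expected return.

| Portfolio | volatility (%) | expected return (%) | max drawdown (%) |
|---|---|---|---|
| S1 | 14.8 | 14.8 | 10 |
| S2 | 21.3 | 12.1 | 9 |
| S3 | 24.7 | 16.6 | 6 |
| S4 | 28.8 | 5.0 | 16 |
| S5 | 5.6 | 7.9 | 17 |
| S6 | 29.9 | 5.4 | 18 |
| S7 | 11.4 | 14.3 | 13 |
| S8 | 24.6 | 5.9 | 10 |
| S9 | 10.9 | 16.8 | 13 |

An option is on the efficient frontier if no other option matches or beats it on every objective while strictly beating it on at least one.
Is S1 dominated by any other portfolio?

No

S2: worse on volatility (21.3 vs 14.8).
S3: worse on volatility (24.7 vs 14.8).
S4: worse on volatility (28.8 vs 14.8).
S5: worse on expected return (7.9 vs 14.8).
S6: worse on volatility (29.9 vs 14.8).
S7: worse on expected return (14.3 vs 14.8).
S8: worse on volatility (24.6 vs 14.8).
S9: worse on max drawdown (13 vs 10).
No option is at least as good as S1 on every objective and strictly better on one.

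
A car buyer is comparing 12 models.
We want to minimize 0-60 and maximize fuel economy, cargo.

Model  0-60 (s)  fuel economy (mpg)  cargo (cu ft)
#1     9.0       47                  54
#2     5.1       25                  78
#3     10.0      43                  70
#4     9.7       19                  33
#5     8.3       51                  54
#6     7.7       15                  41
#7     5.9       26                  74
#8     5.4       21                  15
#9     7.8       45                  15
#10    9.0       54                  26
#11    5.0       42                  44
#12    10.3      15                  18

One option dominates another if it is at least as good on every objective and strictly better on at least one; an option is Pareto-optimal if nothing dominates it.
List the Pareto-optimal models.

#2, #3, #5, #7, #9, #10, #11

#1: dominated by #5 (0-60 8.3≤9.0, fuel economy 51≥47, cargo 54≥54).
#2: not dominated (best cargo).
#3: not dominated.
#4: dominated by #1 (0-60 9.0≤9.7, fuel economy 47≥19, cargo 54≥33).
#5: not dominated.
#6: dominated by #2 (0-60 5.1≤7.7, fuel economy 25≥15, cargo 78≥41).
#7: not dominated.
#8: dominated by #2 (0-60 5.1≤5.4, fuel economy 25≥21, cargo 78≥15).
#9: not dominated.
#10: not dominated (best fuel economy).
#11: not dominated (best 0-60).
#12: dominated by #1 (0-60 9.0≤10.3, fuel economy 47≥15, cargo 54≥18).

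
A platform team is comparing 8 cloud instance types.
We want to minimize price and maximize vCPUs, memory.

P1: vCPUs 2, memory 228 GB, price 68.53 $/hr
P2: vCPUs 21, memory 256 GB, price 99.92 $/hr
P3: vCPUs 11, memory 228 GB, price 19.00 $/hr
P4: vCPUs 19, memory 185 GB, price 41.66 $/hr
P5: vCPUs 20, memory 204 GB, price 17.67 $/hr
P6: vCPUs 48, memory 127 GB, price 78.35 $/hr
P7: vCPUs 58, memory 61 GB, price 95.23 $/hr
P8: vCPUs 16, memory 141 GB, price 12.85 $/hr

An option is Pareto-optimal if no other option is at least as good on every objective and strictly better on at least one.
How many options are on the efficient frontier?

P1: dominated by P3 (vCPUs 11≥2, memory 228≥228, price 19.00≤68.53).
P2: not dominated (best memory).
P3: not dominated.
P4: dominated by P5 (vCPUs 20≥19, memory 204≥185, price 17.67≤41.66).
P5: not dominated.
P6: not dominated.
P7: not dominated (best vCPUs).
P8: not dominated (best price).
Pareto-optimal: P2, P3, P5, P6, P7, P8 → 6.

6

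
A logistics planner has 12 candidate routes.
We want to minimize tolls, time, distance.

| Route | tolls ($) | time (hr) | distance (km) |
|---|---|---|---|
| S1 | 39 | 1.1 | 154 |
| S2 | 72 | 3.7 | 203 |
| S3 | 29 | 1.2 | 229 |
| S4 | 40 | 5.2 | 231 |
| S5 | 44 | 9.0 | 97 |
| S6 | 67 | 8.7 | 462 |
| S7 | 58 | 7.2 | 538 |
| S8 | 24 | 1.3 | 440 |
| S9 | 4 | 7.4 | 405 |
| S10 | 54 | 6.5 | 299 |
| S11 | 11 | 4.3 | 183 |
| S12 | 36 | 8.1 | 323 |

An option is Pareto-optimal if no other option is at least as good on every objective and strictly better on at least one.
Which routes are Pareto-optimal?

S1: not dominated (best time).
S2: dominated by S1 (tolls 39≤72, time 1.1≤3.7, distance 154≤203).
S3: not dominated.
S4: dominated by S1 (tolls 39≤40, time 1.1≤5.2, distance 154≤231).
S5: not dominated (best distance).
S6: dominated by S1 (tolls 39≤67, time 1.1≤8.7, distance 154≤462).
S7: dominated by S1 (tolls 39≤58, time 1.1≤7.2, distance 154≤538).
S8: not dominated.
S9: not dominated (best tolls).
S10: dominated by S1 (tolls 39≤54, time 1.1≤6.5, distance 154≤299).
S11: not dominated.
S12: dominated by S3 (tolls 29≤36, time 1.2≤8.1, distance 229≤323).

S1, S3, S5, S8, S9, S11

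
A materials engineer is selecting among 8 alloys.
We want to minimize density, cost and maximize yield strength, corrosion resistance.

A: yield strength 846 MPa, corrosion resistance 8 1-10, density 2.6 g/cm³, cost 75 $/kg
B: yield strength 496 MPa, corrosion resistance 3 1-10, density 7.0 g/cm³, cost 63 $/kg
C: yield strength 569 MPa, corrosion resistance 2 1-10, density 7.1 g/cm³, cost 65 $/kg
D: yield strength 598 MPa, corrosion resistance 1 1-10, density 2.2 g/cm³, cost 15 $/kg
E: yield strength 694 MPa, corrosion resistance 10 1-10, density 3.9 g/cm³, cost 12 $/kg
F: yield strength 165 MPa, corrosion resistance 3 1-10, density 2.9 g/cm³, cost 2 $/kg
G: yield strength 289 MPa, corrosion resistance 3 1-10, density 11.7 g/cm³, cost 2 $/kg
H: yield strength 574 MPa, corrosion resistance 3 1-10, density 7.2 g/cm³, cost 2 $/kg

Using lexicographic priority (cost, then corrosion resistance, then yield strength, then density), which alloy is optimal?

H

First minimize cost: best is 2, kept {F, G, H}.
Then maximize corrosion resistance: best is 3, kept {F, G, H}.
Then maximize yield strength: best is 574, kept {H}.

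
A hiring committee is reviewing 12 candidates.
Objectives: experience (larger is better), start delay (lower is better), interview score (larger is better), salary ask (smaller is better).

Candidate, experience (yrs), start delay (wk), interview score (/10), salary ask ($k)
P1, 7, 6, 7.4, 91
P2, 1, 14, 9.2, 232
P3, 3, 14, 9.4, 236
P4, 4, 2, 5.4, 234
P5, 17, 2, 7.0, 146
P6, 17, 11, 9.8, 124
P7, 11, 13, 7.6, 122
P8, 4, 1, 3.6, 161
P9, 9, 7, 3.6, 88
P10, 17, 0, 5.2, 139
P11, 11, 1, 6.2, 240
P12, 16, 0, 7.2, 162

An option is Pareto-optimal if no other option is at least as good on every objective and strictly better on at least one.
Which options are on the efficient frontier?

P1: not dominated.
P2: dominated by P6 (experience 17≥1, start delay 11≤14, interview score 9.8≥9.2, salary ask 124≤232).
P3: dominated by P6 (experience 17≥3, start delay 11≤14, interview score 9.8≥9.4, salary ask 124≤236).
P4: dominated by P5 (experience 17≥4, start delay 2≤2, interview score 7.0≥5.4, salary ask 146≤234).
P5: not dominated.
P6: not dominated (best interview score).
P7: not dominated.
P8: dominated by P10 (experience 17≥4, start delay 0≤1, interview score 5.2≥3.6, salary ask 139≤161).
P9: not dominated (best salary ask).
P10: not dominated.
P11: dominated by P12 (experience 16≥11, start delay 0≤1, interview score 7.2≥6.2, salary ask 162≤240).
P12: not dominated.

P1, P5, P6, P7, P9, P10, P12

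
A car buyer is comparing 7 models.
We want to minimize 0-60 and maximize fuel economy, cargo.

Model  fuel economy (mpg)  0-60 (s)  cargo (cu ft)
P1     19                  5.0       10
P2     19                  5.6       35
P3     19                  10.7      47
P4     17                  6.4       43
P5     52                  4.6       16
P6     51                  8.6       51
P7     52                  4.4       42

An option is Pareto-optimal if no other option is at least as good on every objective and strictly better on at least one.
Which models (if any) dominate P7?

P1: worse on fuel economy (19 vs 52).
P2: worse on fuel economy (19 vs 52).
P3: worse on fuel economy (19 vs 52).
P4: worse on fuel economy (17 vs 52).
P5: worse on 0-60 (4.6 vs 4.4).
P6: worse on fuel economy (51 vs 52).
No option dominates P7.

none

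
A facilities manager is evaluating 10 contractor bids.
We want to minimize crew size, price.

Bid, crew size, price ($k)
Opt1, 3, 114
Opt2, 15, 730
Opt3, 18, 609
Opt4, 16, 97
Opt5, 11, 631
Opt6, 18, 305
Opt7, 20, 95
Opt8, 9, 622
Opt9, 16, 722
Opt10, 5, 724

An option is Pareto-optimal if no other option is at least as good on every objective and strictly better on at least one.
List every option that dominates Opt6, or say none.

Opt1: crew size 3≤18, price 114≤305 — dominates Opt6.
Opt4: crew size 16≤18, price 97≤305 — dominates Opt6.
Others (Opt2, Opt3, Opt5, Opt7, Opt8, Opt9, Opt10) are each worse than Opt6 on at least one objective.

Opt1, Opt4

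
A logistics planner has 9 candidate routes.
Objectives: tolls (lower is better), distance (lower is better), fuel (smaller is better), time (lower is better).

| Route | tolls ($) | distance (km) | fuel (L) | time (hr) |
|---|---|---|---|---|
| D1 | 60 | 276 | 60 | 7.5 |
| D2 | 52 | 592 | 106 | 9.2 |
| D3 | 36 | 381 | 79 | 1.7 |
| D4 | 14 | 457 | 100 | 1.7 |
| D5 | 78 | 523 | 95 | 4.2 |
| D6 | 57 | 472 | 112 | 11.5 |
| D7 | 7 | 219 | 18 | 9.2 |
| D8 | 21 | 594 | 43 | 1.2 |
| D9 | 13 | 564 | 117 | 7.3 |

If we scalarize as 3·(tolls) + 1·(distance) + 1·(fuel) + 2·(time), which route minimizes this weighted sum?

D1: 3·60 + 1·276 + 1·60 + 2·7.5 = 531.0
D2: 3·52 + 1·592 + 1·106 + 2·9.2 = 872.4
D3: 3·36 + 1·381 + 1·79 + 2·1.7 = 571.4
D4: 3·14 + 1·457 + 1·100 + 2·1.7 = 602.4
D5: 3·78 + 1·523 + 1·95 + 2·4.2 = 860.4
D6: 3·57 + 1·472 + 1·112 + 2·11.5 = 778.0
D7: 3·7 + 1·219 + 1·18 + 2·9.2 = 276.4
D8: 3·21 + 1·594 + 1·43 + 2·1.2 = 702.4
D9: 3·13 + 1·564 + 1·117 + 2·7.3 = 734.6
Lowest: D7 at 276.4.

D7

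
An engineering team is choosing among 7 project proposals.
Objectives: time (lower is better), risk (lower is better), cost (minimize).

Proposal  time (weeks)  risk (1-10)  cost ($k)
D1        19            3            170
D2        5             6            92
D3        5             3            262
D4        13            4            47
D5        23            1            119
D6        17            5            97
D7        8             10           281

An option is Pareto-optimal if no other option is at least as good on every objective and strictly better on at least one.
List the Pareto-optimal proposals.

D1, D2, D3, D4, D5

D1: not dominated.
D2: not dominated.
D3: not dominated.
D4: not dominated (best cost).
D5: not dominated (best risk).
D6: dominated by D4 (time 13≤17, risk 4≤5, cost 47≤97).
D7: dominated by D2 (time 5≤8, risk 6≤10, cost 92≤281).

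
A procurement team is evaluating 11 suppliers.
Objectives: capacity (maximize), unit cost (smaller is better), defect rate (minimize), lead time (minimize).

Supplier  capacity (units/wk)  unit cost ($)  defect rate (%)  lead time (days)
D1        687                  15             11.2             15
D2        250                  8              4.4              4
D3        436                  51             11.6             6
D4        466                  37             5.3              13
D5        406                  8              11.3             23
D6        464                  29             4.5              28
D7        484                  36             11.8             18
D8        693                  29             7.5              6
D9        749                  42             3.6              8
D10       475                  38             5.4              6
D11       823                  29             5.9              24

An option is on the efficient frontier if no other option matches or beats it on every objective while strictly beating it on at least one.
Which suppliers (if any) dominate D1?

none

D2: worse on capacity (250 vs 687).
D3: worse on capacity (436 vs 687).
D4: worse on capacity (466 vs 687).
D5: worse on capacity (406 vs 687).
D6: worse on capacity (464 vs 687).
D7: worse on capacity (484 vs 687).
D8: worse on unit cost (29 vs 15).
D9: worse on unit cost (42 vs 15).
D10: worse on capacity (475 vs 687).
D11: worse on unit cost (29 vs 15).
No option dominates D1.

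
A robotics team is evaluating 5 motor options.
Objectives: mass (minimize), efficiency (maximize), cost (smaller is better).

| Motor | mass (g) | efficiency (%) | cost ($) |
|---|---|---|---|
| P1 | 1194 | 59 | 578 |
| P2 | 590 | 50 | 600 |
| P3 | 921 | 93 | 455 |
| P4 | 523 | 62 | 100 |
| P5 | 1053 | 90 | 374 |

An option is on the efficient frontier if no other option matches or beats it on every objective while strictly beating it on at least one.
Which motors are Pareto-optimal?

P3, P4, P5

P1: dominated by P3 (mass 921≤1194, efficiency 93≥59, cost 455≤578).
P2: dominated by P4 (mass 523≤590, efficiency 62≥50, cost 100≤600).
P3: not dominated (best efficiency).
P4: not dominated (best mass).
P5: not dominated.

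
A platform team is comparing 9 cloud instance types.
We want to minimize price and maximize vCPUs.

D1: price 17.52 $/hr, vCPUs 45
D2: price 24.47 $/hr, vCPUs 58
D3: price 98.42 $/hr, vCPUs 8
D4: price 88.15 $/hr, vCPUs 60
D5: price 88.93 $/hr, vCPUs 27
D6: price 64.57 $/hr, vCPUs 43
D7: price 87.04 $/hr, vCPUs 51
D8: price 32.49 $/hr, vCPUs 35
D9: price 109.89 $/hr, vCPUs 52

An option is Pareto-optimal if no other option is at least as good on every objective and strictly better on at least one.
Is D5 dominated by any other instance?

Yes

D1 vs D5: price 17.52≤88.93, vCPUs 45≥27 — D1 is at least as good on every objective and strictly better on at least one, so D1 dominates D5.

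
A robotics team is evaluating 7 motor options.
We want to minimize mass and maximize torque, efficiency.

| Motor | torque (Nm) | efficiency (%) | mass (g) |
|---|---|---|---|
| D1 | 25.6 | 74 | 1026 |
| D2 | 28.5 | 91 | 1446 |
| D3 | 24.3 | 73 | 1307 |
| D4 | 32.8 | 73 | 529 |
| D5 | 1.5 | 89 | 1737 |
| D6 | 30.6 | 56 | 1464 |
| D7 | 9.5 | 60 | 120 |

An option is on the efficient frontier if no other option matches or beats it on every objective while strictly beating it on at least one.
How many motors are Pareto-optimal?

4

D1: not dominated.
D2: not dominated (best efficiency).
D3: dominated by D1 (torque 25.6≥24.3, efficiency 74≥73, mass 1026≤1307).
D4: not dominated (best torque).
D5: dominated by D2 (torque 28.5≥1.5, efficiency 91≥89, mass 1446≤1737).
D6: dominated by D4 (torque 32.8≥30.6, efficiency 73≥56, mass 529≤1464).
D7: not dominated (best mass).
Pareto-optimal: D1, D2, D4, D7 → 4.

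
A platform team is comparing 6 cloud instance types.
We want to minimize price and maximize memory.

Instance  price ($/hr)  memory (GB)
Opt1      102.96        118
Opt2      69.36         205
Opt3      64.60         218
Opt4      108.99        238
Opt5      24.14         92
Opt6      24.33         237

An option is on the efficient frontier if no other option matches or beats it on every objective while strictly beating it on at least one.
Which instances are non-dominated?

Opt4, Opt5, Opt6

Opt1: dominated by Opt2 (price 69.36≤102.96, memory 205≥118).
Opt2: dominated by Opt3 (price 64.60≤69.36, memory 218≥205).
Opt3: dominated by Opt6 (price 24.33≤64.60, memory 237≥218).
Opt4: not dominated (best memory).
Opt5: not dominated (best price).
Opt6: not dominated.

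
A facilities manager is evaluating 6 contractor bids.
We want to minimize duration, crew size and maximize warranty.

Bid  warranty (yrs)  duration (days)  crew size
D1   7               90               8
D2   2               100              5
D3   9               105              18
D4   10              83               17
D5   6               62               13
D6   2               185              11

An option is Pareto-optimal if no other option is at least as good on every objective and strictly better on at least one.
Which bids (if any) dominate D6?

D1: warranty 7≥2, duration 90≤185, crew size 8≤11 — dominates D6.
D2: warranty 2≥2, duration 100≤185, crew size 5≤11 — dominates D6.
Others (D3, D4, D5) are each worse than D6 on at least one objective.

D1, D2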